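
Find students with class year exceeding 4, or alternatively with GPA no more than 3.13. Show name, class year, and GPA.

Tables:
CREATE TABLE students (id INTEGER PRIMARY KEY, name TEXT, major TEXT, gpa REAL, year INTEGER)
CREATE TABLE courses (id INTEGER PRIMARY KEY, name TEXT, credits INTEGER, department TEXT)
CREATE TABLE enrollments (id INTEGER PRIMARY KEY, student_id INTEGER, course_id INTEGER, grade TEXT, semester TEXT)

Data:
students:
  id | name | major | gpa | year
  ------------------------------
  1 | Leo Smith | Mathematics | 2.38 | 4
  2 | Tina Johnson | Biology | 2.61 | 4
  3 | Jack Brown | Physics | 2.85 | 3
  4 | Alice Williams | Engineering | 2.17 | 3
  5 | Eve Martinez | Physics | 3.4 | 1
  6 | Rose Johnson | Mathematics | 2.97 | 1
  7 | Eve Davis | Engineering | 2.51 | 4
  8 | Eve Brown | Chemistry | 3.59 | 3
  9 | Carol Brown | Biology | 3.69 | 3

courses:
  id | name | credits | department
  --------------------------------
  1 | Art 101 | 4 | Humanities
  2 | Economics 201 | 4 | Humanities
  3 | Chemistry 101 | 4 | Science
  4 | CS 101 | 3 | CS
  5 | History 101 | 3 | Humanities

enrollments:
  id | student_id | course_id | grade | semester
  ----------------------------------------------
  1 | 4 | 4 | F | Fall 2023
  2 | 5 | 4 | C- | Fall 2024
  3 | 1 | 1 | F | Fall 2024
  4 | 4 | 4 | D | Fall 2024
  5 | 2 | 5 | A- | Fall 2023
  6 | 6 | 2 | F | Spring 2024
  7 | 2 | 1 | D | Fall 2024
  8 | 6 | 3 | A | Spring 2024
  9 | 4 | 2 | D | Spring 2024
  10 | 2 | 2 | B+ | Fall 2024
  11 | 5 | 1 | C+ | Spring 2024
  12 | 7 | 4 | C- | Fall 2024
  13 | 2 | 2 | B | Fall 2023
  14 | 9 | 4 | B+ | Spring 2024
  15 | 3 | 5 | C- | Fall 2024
SELECT name, year, gpa FROM students WHERE year > 4 OR gpa <= 3.13

Execution result:
name | year | gpa
Leo Smith | 4 | 2.38
Tina Johnson | 4 | 2.61
Jack Brown | 3 | 2.85
Alice Williams | 3 | 2.17
Rose Johnson | 1 | 2.97
Eve Davis | 4 | 2.51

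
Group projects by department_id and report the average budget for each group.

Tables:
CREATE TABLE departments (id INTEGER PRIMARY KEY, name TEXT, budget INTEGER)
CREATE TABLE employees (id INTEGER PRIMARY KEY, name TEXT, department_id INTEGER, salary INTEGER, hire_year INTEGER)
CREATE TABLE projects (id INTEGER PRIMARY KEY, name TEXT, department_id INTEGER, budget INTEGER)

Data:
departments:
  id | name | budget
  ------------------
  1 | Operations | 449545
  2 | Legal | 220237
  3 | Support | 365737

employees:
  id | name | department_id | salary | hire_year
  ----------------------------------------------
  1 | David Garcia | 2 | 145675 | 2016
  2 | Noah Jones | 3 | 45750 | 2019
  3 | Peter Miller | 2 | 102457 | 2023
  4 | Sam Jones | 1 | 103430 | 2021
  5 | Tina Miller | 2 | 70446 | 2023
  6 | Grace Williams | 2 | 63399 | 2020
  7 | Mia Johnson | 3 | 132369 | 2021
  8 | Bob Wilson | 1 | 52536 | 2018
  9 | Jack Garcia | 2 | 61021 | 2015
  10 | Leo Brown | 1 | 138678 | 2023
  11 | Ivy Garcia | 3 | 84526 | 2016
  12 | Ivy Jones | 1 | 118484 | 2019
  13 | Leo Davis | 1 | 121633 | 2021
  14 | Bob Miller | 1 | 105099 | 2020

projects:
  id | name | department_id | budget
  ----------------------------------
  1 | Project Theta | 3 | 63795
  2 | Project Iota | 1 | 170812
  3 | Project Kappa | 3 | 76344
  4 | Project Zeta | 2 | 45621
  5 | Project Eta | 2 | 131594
SELECT department_id, AVG(budget) AS avg_budget FROM projects GROUP BY department_id

Execution result:
department_id | avg_budget
1 | 170812.00
2 | 88607.50
3 | 70069.50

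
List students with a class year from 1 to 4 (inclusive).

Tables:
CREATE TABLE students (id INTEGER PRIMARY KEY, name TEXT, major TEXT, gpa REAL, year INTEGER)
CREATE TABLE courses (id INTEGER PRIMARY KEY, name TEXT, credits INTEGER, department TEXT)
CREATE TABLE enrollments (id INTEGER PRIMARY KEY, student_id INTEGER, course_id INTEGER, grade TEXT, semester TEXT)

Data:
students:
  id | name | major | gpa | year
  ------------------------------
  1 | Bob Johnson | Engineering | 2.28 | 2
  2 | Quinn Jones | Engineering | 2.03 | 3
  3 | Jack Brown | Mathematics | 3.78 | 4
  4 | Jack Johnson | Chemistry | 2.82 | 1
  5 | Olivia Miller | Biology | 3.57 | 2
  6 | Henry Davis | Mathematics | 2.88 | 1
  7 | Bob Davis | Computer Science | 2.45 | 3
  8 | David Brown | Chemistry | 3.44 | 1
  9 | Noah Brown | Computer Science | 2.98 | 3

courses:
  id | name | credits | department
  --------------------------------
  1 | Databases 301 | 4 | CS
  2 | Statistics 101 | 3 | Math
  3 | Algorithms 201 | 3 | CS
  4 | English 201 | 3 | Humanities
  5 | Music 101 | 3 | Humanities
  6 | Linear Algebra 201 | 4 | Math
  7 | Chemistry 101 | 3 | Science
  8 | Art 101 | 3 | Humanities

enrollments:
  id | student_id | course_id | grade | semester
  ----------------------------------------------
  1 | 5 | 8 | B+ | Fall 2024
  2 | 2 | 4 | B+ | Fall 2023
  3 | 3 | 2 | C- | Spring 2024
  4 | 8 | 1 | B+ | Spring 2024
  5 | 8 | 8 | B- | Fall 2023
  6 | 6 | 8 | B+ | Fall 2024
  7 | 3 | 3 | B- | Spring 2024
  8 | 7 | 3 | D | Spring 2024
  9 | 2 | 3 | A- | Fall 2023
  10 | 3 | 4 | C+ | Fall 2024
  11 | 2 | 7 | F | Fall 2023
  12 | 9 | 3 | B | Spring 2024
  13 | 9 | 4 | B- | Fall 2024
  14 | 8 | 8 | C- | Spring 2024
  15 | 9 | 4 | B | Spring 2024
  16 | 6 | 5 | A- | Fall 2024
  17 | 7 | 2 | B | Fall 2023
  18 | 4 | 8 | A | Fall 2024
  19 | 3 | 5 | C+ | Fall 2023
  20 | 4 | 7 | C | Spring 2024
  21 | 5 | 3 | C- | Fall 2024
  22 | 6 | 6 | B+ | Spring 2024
SELECT name, year FROM students WHERE year BETWEEN 1 AND 4

Execution result:
name | year
Bob Johnson | 2
Quinn Jones | 3
Jack Brown | 4
Jack Johnson | 1
Olivia Miller | 2
Henry Davis | 1
Bob Davis | 3
David Brown | 1
Noah Brown | 3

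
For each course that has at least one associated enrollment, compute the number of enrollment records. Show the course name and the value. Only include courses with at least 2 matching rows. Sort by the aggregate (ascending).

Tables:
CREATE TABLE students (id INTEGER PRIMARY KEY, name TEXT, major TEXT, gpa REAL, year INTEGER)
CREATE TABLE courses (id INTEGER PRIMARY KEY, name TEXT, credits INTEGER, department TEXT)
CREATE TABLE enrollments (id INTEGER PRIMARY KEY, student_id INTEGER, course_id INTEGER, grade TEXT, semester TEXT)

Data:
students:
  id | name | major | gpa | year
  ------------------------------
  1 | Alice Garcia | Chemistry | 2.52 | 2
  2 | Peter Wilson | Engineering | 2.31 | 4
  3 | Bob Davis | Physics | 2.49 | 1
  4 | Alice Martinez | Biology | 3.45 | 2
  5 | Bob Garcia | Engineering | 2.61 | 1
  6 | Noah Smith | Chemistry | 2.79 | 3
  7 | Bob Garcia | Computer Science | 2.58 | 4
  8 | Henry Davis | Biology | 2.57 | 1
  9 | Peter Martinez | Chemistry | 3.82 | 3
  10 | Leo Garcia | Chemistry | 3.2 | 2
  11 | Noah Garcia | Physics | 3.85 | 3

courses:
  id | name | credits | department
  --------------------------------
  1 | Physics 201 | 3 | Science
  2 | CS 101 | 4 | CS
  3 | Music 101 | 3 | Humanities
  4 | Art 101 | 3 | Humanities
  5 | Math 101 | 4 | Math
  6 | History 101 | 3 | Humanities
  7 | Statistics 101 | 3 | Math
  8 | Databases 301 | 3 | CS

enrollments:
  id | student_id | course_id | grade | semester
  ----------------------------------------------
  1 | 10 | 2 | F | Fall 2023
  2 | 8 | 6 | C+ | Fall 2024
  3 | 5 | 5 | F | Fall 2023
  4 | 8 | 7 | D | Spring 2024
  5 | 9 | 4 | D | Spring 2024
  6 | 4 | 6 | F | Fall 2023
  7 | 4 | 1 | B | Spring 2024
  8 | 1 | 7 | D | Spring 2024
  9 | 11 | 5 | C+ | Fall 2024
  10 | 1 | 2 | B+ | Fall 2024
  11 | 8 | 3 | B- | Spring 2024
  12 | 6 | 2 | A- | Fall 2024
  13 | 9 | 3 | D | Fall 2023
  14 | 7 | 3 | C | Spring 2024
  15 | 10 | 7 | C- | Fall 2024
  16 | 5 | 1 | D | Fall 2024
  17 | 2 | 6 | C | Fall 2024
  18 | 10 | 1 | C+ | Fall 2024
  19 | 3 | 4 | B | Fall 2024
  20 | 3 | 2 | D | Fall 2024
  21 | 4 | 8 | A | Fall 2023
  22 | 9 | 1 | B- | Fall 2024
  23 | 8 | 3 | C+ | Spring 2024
SELECT p.name, COUNT(*) AS n FROM enrollments c JOIN courses p ON c.course_id = p.id GROUP BY p.id, p.name HAVING COUNT(*) >= 2 ORDER BY n ASC

Execution result:
name | n
Art 101 | 2
Math 101 | 2
History 101 | 3
Statistics 101 | 3
Physics 201 | 4
CS 101 | 4
Music 101 | 4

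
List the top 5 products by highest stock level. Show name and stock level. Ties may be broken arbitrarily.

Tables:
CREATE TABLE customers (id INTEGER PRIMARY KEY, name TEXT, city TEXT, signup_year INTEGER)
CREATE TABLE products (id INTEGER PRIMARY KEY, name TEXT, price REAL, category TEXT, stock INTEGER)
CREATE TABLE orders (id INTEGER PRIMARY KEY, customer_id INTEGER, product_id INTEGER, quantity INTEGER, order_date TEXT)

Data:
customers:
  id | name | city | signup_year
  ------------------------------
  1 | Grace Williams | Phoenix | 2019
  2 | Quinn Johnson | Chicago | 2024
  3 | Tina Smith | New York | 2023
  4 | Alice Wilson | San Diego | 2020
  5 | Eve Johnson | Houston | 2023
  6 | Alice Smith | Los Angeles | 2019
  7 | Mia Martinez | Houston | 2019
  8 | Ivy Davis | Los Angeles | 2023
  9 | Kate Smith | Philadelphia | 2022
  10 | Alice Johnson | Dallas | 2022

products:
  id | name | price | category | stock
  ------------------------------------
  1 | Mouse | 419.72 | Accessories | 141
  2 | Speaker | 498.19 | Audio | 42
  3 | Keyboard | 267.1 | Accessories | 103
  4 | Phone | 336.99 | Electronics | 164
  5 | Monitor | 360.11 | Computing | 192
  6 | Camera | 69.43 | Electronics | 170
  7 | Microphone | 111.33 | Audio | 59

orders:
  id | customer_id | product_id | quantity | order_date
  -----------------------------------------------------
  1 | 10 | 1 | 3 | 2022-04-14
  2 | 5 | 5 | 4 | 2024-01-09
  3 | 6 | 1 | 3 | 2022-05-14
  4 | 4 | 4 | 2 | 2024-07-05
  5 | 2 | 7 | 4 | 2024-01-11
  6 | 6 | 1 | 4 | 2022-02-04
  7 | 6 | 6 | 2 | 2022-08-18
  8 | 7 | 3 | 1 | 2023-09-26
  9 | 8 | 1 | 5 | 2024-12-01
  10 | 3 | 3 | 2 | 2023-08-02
SELECT name, stock FROM products ORDER BY stock DESC LIMIT 5

Execution result:
name | stock
Monitor | 192
Camera | 170
Phone | 164
Mouse | 141
Keyboard | 103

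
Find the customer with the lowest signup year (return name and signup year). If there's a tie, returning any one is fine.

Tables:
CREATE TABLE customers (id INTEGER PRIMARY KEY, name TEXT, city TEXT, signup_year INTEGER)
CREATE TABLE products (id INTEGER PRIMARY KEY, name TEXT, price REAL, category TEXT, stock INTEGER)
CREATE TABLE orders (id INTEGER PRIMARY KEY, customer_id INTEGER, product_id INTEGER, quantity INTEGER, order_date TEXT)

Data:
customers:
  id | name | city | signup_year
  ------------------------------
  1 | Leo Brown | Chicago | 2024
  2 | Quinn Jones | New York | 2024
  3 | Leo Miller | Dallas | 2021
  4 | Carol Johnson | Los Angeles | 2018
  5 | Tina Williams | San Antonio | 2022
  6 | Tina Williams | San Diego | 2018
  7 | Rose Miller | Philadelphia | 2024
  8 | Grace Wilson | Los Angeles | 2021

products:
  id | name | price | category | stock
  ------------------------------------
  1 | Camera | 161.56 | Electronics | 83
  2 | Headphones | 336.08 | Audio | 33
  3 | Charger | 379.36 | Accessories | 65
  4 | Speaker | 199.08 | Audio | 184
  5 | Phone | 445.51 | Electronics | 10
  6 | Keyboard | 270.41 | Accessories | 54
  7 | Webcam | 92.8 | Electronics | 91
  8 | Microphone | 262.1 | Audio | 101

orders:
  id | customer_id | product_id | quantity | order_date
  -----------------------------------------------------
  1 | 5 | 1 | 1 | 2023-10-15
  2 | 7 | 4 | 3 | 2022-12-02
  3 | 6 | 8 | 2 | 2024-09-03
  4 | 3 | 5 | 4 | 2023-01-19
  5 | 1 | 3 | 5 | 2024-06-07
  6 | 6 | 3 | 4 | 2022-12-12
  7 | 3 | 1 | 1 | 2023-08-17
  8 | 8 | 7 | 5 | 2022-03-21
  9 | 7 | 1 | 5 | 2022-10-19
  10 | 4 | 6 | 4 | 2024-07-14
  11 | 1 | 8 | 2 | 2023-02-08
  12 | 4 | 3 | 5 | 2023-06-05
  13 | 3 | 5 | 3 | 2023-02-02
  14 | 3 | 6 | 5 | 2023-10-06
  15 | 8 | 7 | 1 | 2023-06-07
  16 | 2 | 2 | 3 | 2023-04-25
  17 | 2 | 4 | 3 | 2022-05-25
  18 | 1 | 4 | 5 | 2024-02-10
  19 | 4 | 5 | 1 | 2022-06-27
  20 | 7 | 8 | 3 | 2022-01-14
SELECT name, signup_year FROM customers ORDER BY signup_year ASC LIMIT 1

Execution result:
name | signup_year
Carol Johnson | 2018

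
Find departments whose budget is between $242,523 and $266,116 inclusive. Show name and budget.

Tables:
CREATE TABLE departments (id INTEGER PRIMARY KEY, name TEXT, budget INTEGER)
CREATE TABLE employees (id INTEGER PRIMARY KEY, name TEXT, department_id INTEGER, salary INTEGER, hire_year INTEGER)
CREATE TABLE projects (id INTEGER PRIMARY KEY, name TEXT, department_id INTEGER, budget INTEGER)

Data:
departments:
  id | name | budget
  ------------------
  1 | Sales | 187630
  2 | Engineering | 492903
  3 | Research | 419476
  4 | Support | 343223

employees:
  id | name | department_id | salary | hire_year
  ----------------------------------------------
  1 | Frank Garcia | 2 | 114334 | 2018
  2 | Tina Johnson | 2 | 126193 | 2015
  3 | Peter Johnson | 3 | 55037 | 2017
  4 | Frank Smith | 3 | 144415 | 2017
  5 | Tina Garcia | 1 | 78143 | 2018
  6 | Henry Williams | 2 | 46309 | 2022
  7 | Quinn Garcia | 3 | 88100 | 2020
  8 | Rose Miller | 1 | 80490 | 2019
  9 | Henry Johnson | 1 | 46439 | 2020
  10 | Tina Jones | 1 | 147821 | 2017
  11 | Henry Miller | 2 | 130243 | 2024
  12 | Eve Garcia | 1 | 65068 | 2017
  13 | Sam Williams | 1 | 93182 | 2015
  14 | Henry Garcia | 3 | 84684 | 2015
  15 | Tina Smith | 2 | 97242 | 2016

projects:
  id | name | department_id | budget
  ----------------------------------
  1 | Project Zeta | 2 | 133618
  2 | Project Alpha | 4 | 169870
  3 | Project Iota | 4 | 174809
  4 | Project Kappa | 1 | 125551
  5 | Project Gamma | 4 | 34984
SELECT name, budget FROM departments WHERE budget BETWEEN 242523 AND 266116

Execution result:
(no rows)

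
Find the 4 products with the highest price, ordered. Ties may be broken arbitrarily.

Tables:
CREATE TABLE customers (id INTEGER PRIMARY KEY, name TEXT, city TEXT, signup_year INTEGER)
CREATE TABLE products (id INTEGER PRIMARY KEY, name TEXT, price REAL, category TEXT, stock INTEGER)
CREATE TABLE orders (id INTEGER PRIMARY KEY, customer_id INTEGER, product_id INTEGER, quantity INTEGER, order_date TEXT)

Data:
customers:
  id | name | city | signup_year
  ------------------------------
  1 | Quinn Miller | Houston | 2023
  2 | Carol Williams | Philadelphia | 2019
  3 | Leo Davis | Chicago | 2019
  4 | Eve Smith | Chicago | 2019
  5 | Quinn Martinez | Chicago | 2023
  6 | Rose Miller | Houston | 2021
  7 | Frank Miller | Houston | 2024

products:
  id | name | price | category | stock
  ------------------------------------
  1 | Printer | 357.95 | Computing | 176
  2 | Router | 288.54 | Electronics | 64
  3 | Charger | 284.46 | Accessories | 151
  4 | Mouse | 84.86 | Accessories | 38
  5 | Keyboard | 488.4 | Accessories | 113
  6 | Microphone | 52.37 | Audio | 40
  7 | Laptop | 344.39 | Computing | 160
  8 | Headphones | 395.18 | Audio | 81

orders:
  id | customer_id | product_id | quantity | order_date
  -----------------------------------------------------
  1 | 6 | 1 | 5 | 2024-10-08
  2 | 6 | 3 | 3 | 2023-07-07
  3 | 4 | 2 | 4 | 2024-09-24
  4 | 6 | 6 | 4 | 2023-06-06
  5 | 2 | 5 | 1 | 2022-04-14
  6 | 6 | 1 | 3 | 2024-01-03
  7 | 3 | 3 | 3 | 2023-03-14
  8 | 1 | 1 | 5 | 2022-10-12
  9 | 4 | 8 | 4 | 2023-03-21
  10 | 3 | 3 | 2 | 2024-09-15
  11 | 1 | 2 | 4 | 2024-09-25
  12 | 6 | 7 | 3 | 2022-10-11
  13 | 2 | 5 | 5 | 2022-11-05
SELECT name, price FROM products ORDER BY price DESC LIMIT 4

Execution result:
name | price
Keyboard | 488.40
Headphones | 395.18
Printer | 357.95
Laptop | 344.39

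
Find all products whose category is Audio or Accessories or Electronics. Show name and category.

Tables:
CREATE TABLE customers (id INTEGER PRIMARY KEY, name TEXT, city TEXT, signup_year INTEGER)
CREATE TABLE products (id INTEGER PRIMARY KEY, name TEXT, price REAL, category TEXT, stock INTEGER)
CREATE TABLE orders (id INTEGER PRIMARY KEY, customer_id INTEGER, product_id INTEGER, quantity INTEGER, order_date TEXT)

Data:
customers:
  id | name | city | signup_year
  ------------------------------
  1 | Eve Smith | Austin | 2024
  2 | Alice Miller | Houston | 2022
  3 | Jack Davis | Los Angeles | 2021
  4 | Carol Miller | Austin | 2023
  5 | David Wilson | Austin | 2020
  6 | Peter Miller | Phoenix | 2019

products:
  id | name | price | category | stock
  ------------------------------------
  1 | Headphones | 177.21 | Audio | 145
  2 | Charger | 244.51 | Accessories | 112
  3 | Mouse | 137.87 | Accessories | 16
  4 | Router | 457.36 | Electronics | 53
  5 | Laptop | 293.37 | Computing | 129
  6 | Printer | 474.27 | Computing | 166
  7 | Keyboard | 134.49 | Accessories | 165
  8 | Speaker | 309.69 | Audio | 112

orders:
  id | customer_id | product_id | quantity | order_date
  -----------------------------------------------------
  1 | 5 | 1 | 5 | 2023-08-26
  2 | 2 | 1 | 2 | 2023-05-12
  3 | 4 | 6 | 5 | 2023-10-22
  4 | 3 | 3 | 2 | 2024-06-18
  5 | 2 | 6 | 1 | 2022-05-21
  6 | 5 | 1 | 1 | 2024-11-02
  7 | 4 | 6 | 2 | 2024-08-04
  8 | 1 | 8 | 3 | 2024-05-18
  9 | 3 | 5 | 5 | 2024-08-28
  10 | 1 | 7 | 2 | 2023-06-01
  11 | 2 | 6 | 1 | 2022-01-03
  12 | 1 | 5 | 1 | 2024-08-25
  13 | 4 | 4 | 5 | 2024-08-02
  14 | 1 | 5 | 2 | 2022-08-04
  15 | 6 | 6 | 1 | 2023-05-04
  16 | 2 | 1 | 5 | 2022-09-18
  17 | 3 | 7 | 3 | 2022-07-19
SELECT name, category FROM products WHERE category IN ('Audio', 'Accessories', 'Electronics')

Execution result:
name | category
Headphones | Audio
Charger | Accessories
Mouse | Accessories
Router | Electronics
Keyboard | Accessories
Speaker | Audio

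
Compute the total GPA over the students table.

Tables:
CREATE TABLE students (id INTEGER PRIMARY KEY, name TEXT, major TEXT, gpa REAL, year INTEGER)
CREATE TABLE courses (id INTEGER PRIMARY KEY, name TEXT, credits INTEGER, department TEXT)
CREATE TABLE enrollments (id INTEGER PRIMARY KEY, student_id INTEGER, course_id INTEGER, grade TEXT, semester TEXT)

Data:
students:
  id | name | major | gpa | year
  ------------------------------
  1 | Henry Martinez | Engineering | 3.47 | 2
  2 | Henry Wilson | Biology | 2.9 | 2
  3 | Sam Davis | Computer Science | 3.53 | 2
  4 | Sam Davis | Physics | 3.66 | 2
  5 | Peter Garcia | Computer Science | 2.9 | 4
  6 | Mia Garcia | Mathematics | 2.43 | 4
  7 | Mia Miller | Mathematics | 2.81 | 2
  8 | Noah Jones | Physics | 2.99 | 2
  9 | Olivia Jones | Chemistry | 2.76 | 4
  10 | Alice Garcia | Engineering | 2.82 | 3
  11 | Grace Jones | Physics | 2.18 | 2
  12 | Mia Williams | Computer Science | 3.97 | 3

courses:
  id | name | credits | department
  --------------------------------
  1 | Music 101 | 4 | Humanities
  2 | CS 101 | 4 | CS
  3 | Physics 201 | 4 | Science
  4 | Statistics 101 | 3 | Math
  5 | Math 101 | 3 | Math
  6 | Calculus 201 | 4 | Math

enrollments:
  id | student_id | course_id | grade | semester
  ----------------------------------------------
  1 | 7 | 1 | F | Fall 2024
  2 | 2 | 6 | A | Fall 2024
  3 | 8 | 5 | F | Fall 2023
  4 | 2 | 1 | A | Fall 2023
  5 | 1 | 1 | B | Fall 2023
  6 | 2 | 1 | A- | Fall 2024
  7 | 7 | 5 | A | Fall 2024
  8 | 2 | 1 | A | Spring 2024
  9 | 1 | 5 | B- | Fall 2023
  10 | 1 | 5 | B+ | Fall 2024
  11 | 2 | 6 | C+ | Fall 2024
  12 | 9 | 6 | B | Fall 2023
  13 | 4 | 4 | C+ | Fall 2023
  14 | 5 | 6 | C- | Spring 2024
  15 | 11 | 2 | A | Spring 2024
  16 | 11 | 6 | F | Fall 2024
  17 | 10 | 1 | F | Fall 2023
SELECT SUM(gpa) FROM students

Execution result:
36.42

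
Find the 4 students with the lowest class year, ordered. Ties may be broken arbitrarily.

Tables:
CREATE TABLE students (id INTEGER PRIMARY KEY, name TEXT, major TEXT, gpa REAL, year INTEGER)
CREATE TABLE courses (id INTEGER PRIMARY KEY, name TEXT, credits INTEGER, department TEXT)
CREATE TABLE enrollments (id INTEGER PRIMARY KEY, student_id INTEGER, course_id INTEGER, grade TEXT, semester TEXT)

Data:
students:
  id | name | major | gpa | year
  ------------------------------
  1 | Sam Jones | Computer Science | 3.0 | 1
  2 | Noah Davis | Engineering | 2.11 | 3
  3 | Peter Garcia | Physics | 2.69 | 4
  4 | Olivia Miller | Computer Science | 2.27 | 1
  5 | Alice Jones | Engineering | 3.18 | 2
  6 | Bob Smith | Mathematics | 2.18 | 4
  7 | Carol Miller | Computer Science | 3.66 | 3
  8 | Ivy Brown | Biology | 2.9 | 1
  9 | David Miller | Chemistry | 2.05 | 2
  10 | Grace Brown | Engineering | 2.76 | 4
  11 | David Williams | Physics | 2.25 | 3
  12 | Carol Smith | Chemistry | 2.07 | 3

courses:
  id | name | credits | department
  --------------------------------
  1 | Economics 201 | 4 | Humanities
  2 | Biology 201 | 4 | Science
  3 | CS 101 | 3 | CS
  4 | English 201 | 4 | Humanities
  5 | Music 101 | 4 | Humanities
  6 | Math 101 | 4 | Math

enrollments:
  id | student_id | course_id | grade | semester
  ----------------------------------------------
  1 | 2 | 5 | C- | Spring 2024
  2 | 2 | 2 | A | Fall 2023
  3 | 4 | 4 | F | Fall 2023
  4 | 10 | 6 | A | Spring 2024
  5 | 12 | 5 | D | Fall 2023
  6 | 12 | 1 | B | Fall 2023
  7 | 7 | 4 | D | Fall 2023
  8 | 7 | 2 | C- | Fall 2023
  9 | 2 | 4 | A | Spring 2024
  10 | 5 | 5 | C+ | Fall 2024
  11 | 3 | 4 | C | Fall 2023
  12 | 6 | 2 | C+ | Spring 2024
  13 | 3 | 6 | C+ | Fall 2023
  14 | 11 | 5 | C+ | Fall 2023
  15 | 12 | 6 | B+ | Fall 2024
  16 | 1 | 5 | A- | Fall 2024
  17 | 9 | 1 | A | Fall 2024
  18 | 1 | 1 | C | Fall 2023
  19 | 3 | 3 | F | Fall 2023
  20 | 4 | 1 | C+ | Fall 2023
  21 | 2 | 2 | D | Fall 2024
SELECT name, year FROM students ORDER BY year ASC LIMIT 4

Execution result:
name | year
Sam Jones | 1
Olivia Miller | 1
Ivy Brown | 1
Alice Jones | 2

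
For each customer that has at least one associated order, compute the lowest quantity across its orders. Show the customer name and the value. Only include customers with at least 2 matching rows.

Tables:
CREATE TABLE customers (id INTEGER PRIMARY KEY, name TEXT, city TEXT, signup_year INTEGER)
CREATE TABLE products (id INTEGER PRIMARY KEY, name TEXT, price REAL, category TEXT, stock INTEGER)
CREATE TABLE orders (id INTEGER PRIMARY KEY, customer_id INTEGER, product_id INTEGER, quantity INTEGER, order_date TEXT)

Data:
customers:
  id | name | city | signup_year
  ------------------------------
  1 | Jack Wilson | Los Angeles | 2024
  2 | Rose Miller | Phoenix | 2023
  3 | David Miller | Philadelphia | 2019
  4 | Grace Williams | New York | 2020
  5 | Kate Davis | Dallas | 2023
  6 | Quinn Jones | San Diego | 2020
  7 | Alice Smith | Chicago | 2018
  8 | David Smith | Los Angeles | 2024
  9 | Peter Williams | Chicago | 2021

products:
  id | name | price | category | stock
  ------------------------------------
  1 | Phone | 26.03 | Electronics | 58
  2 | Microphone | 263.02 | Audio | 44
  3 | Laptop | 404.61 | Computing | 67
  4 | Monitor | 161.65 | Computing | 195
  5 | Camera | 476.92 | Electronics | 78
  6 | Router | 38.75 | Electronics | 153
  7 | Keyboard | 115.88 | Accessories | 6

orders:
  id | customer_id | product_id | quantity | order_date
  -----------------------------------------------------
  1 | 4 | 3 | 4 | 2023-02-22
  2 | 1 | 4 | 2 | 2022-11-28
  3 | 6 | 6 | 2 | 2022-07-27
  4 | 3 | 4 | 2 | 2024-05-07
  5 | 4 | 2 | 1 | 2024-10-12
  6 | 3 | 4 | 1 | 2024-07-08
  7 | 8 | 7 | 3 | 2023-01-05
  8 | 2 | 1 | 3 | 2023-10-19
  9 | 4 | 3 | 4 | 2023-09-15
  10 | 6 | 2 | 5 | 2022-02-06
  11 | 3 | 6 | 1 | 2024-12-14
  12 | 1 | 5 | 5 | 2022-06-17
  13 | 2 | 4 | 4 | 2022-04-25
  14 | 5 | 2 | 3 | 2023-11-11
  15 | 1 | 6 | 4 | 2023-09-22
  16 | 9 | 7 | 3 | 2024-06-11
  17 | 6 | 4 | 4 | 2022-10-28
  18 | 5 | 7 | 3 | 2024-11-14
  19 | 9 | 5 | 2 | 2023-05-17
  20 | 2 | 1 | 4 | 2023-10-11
SELECT p.name, MIN(c.quantity) AS min_quantity FROM orders c JOIN customers p ON c.customer_id = p.id GROUP BY p.id, p.name HAVING COUNT(*) >= 2

Execution result:
name | min_quantity
Jack Wilson | 2
Rose Miller | 3
David Miller | 1
Grace Williams | 1
Kate Davis | 3
Quinn Jones | 2
Peter Williams | 2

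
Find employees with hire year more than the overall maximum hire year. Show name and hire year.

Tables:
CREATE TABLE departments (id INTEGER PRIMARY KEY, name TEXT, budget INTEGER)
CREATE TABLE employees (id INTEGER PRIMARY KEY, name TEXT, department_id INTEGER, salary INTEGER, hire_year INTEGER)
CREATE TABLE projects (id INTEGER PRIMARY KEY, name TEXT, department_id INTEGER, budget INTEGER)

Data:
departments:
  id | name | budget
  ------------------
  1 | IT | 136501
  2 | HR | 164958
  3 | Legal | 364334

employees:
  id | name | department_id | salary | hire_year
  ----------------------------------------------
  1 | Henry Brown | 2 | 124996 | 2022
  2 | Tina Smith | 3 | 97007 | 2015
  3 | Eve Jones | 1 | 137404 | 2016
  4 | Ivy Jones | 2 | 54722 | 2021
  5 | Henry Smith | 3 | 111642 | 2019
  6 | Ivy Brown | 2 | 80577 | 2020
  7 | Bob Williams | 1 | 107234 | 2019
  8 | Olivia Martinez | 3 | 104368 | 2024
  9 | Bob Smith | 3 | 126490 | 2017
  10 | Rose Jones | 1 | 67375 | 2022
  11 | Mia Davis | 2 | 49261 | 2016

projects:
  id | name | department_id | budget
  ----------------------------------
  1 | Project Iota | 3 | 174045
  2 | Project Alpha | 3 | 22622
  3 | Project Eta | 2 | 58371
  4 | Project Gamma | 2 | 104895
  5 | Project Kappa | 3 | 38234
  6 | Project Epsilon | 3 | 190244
SELECT name, hire_year FROM employees WHERE hire_year > (SELECT MAX(hire_year) FROM employees)

Execution result:
(no rows)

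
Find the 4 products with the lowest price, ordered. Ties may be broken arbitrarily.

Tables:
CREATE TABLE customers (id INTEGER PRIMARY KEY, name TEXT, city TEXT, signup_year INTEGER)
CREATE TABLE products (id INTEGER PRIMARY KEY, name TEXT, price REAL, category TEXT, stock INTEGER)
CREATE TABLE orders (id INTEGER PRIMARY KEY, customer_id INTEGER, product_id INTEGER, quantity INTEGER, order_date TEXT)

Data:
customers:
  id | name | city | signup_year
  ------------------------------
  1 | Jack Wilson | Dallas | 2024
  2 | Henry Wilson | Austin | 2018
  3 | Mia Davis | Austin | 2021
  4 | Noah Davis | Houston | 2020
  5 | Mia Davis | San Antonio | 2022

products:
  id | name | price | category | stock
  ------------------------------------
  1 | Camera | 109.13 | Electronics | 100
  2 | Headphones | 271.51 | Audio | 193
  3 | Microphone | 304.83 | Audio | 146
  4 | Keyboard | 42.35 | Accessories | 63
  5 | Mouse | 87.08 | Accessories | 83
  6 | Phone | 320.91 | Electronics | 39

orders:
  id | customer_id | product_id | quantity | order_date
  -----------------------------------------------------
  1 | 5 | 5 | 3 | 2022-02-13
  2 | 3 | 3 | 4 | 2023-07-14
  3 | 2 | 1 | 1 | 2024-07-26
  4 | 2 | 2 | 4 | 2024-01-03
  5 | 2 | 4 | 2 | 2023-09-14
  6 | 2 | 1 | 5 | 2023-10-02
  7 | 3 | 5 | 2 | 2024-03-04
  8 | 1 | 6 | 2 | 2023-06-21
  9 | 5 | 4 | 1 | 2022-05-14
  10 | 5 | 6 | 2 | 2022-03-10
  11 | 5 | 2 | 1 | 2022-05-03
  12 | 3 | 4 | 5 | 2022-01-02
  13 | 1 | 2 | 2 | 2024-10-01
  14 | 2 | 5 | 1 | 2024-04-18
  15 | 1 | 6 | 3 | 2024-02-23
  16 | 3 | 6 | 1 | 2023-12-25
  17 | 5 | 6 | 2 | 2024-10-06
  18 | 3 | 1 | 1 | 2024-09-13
SELECT name, price FROM products ORDER BY price ASC LIMIT 4

Execution result:
name | price
Keyboard | 42.35
Mouse | 87.08
Camera | 109.13
Headphones | 271.51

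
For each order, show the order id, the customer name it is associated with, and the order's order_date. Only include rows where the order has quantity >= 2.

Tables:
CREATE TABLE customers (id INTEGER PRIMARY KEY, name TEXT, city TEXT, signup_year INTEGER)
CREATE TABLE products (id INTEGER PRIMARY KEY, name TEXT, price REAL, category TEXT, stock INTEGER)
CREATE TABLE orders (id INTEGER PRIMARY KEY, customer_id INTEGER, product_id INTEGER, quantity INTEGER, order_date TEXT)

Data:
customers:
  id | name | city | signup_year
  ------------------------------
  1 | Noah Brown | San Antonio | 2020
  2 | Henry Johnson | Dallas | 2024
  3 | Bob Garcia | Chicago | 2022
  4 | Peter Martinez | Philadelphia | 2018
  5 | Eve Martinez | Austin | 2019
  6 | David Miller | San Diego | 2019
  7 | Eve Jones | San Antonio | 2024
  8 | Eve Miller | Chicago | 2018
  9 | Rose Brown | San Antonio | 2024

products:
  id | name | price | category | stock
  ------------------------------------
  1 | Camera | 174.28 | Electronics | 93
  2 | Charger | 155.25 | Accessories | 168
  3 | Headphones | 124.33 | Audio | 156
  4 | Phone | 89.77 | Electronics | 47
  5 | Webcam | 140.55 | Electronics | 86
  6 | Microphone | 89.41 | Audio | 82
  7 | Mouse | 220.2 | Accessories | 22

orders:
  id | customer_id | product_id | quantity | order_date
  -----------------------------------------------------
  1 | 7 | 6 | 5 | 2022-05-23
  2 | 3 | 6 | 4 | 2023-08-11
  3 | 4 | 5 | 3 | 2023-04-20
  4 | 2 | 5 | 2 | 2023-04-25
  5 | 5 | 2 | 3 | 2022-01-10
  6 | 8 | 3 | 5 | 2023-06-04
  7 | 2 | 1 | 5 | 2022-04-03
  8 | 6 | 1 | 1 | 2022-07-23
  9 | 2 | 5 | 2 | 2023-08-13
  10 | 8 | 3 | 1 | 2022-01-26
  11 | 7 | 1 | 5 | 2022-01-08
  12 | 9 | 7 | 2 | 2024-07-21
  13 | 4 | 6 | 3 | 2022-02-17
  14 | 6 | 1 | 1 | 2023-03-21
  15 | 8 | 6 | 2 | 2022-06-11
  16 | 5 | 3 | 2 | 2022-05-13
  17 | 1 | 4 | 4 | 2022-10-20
SELECT c.id, p.name AS customer, c.order_date FROM orders c JOIN customers p ON c.customer_id = p.id WHERE c.quantity >= 2

Execution result:
id | customer | order_date
1 | Eve Jones | 2022-05-23
2 | Bob Garcia | 2023-08-11
3 | Peter Martinez | 2023-04-20
4 | Henry Johnson | 2023-04-25
5 | Eve Martinez | 2022-01-10
6 | Eve Miller | 2023-06-04
7 | Henry Johnson | 2022-04-03
9 | Henry Johnson | 2023-08-13
11 | Eve Jones | 2022-01-08
12 | Rose Brown | 2024-07-21
13 | Peter Martinez | 2022-02-17
15 | Eve Miller | 2022-06-11
16 | Eve Martinez | 2022-05-13
17 | Noah Brown | 2022-10-20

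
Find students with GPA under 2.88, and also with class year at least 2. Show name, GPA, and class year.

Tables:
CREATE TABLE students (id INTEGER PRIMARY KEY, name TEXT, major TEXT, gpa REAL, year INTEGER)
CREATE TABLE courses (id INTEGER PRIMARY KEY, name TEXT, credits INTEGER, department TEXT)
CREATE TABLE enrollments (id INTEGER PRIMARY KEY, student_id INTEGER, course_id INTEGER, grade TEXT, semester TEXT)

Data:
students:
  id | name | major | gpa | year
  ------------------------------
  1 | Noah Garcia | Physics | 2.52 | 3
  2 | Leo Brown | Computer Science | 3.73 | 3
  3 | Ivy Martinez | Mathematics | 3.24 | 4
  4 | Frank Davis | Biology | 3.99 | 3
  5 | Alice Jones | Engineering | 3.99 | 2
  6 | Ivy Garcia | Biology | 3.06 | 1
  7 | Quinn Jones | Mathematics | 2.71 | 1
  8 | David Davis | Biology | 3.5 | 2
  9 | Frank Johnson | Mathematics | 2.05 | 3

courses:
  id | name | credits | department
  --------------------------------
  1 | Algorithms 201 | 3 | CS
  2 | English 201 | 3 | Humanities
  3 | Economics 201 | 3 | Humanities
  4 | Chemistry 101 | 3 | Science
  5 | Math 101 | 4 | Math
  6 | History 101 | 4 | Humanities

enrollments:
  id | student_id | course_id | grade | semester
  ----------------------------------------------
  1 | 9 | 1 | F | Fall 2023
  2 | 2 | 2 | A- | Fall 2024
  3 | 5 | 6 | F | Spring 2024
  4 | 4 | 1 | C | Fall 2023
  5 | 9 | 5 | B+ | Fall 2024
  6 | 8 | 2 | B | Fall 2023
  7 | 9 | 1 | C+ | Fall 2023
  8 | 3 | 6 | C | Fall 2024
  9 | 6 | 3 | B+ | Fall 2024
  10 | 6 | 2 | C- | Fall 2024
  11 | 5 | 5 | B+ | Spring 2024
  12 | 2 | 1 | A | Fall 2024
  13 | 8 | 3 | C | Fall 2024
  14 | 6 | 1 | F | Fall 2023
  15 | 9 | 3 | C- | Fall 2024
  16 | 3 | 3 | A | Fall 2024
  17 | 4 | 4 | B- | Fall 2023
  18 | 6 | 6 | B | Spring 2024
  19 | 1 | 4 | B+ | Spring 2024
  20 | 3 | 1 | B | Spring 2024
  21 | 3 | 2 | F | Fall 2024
SELECT name, gpa, year FROM students WHERE gpa < 2.88 AND year >= 2

Execution result:
name | gpa | year
Noah Garcia | 2.52 | 3
Frank Johnson | 2.05 | 3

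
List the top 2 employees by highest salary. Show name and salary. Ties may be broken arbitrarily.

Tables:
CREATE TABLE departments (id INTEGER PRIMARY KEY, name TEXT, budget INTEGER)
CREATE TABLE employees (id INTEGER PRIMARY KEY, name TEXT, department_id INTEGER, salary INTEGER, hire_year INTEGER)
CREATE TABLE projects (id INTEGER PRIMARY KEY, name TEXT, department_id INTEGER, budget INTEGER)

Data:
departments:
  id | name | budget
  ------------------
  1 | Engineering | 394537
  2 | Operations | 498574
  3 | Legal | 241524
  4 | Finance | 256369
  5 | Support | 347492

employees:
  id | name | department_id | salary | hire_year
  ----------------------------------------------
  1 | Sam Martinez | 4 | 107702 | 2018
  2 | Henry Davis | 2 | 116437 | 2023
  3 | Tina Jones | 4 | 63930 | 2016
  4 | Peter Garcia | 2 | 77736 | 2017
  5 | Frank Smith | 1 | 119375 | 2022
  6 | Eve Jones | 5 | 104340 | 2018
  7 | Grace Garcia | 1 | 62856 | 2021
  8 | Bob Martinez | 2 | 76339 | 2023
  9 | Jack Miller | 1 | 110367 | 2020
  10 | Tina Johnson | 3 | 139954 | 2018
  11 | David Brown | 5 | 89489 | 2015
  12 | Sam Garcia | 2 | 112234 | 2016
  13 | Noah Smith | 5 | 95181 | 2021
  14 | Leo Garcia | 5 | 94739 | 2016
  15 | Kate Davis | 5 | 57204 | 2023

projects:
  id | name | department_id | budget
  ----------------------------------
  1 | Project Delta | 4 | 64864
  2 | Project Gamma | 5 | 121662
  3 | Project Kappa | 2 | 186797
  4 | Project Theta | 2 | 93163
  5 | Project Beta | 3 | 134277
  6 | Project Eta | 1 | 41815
SELECT name, salary FROM employees ORDER BY salary DESC LIMIT 2

Execution result:
name | salary
Tina Johnson | 139954
Frank Smith | 119375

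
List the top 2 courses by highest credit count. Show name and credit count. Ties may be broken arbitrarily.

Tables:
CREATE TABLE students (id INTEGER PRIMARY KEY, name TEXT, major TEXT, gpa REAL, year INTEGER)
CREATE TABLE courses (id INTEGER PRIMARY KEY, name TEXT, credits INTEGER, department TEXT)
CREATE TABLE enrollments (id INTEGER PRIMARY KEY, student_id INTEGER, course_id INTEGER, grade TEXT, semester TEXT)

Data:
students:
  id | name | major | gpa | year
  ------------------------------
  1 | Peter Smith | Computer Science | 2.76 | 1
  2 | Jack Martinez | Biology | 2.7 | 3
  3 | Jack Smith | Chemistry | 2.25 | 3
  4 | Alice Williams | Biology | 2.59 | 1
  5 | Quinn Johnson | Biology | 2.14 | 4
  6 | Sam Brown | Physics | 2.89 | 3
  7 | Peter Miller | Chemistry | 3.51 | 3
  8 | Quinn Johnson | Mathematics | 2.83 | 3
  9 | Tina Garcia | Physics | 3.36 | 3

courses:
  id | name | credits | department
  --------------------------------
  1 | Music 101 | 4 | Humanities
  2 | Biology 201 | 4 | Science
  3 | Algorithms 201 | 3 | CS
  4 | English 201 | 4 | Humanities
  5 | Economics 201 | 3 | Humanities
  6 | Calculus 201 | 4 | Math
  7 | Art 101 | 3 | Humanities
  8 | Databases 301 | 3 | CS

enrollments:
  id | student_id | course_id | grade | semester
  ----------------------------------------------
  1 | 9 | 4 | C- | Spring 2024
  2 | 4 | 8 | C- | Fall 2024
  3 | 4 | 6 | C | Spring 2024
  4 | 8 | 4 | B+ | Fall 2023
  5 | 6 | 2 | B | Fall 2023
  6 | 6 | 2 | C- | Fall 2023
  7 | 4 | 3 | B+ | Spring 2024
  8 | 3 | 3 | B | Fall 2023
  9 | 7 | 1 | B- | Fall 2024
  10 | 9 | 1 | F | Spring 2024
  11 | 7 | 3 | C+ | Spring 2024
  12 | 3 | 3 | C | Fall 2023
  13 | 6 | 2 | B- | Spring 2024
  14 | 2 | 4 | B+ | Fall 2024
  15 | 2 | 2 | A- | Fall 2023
SELECT name, credits FROM courses ORDER BY credits DESC LIMIT 2

Execution result:
name | credits
Music 101 | 4
Biology 201 | 4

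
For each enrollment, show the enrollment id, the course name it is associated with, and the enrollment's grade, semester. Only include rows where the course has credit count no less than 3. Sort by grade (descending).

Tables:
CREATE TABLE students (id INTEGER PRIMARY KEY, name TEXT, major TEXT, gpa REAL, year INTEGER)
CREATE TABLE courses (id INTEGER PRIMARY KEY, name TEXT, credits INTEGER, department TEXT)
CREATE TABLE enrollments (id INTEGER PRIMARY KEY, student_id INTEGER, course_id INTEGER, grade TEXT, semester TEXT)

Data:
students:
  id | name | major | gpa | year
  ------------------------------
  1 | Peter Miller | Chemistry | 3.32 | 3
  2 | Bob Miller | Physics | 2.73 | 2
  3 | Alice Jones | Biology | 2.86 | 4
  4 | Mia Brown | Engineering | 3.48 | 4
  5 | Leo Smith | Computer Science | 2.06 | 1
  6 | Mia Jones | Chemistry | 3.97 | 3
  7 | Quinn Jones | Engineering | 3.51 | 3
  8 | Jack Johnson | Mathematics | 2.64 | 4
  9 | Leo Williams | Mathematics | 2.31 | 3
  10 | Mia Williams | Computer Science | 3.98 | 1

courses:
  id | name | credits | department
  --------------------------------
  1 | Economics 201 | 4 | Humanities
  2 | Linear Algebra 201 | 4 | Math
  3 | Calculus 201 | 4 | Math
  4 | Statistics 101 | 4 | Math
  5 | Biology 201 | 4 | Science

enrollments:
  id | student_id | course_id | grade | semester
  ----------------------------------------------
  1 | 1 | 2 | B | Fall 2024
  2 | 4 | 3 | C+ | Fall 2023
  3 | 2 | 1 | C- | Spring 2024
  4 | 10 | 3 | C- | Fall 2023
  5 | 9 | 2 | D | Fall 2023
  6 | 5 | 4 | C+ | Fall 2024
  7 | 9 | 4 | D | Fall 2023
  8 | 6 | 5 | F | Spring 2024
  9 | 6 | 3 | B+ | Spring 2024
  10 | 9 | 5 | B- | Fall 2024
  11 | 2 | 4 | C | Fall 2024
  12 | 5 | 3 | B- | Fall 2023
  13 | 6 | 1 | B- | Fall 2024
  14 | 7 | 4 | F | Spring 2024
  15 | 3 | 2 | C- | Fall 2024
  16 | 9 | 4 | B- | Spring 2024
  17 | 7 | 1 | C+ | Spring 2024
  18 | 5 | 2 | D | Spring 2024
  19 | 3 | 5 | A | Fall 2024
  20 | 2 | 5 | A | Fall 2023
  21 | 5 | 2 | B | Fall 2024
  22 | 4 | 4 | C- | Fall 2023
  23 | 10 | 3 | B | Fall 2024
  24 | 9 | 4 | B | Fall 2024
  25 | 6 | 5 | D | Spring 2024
SELECT c.id, p.name AS course, c.grade, c.semester FROM enrollments c JOIN courses p ON c.course_id = p.id WHERE p.credits >= 3 ORDER BY c.grade DESC

Execution result:
id | course | grade | semester
8 | Biology 201 | F | Spring 2024
14 | Statistics 101 | F | Spring 2024
5 | Linear Algebra 201 | D | Fall 2023
7 | Statistics 101 | D | Fall 2023
18 | Linear Algebra 201 | D | Spring 2024
25 | Biology 201 | D | Spring 2024
3 | Economics 201 | C- | Spring 2024
4 | Calculus 201 | C- | Fall 2023
15 | Linear Algebra 201 | C- | Fall 2024
22 | Statistics 101 | C- | Fall 2023
2 | Calculus 201 | C+ | Fall 2023
6 | Statistics 101 | C+ | Fall 2024
17 | Economics 201 | C+ | Spring 2024
11 | Statistics 101 | C | Fall 2024
10 | Biology 201 | B- | Fall 2024
12 | Calculus 201 | B- | Fall 2023
13 | Economics 201 | B- | Fall 2024
16 | Statistics 101 | B- | Spring 2024
9 | Calculus 201 | B+ | Spring 2024
1 | Linear Algebra 201 | B | Fall 2024
21 | Linear Algebra 201 | B | Fall 2024
23 | Calculus 201 | B | Fall 2024
24 | Statistics 101 | B | Fall 2024
19 | Biology 201 | A | Fall 2024
20 | Biology 201 | A | Fall 2023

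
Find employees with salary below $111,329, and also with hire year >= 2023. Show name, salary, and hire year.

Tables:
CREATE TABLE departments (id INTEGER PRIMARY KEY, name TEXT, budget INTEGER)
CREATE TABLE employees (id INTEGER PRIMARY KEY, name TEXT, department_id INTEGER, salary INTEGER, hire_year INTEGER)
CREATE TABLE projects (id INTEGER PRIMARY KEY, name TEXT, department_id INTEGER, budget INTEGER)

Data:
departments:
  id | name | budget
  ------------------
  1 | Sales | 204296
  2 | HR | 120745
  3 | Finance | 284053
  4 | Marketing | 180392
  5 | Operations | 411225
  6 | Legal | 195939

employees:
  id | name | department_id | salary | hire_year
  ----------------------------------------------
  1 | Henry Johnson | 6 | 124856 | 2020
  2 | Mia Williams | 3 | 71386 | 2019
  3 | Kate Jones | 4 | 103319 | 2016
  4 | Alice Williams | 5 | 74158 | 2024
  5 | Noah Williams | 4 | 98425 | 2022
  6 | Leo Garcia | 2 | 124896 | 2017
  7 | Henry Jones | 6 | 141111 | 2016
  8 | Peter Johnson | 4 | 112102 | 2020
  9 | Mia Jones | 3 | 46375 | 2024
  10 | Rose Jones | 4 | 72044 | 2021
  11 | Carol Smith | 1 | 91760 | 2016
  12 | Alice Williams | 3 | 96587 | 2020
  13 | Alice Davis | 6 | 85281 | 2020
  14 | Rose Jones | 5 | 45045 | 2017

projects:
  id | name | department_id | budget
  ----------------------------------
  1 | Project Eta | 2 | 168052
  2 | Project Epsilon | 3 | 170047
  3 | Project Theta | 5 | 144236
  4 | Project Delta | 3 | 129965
SELECT name, salary, hire_year FROM employees WHERE salary < 111329 AND hire_year >= 2023

Execution result:
name | salary | hire_year
Alice Williams | 74158 | 2024
Mia Jones | 46375 | 2024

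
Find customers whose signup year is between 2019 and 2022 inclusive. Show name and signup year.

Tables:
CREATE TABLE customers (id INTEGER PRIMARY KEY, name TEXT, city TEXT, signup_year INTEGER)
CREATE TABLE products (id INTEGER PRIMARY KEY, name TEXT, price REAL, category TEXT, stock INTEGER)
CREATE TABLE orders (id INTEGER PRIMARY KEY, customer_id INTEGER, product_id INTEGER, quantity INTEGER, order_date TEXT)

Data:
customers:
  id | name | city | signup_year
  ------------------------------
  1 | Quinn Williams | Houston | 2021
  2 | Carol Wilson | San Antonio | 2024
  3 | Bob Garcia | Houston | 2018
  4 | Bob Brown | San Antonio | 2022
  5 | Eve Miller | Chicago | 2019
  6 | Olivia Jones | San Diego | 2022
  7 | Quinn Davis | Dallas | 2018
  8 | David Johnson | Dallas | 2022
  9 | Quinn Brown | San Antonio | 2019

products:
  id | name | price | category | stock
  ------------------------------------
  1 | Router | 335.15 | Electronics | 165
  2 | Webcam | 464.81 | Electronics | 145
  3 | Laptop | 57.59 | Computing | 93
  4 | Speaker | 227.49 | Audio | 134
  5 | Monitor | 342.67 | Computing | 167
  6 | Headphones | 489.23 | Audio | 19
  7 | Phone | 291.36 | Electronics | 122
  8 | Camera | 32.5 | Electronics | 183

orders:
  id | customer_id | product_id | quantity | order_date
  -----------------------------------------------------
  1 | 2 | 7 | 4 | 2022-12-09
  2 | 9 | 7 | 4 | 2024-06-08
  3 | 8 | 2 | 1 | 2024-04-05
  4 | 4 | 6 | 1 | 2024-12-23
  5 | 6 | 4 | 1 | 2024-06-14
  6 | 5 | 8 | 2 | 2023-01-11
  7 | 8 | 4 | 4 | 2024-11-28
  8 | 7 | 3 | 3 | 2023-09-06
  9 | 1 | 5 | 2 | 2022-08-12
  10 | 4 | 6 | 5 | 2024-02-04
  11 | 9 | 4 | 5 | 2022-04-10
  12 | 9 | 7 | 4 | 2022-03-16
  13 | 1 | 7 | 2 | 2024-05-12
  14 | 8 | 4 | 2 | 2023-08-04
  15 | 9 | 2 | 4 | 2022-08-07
SELECT name, signup_year FROM customers WHERE signup_year BETWEEN 2019 AND 2022

Execution result:
name | signup_year
Quinn Williams | 2021
Bob Brown | 2022
Eve Miller | 2019
Olivia Jones | 2022
David Johnson | 2022
Quinn Brown | 2019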